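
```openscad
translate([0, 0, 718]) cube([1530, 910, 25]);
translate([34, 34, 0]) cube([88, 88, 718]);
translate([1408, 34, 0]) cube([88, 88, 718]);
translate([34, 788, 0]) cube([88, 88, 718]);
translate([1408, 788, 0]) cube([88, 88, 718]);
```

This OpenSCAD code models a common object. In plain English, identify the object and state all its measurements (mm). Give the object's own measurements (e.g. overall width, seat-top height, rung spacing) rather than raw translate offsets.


A table: top 1530 mm (x) × 910 mm (y), 25 mm thick, upper face at z = 743 mm, on four 88×88 mm square legs, each inset 34 mm from the nearest pair of top edges from z = 0 to the bottom of the top.


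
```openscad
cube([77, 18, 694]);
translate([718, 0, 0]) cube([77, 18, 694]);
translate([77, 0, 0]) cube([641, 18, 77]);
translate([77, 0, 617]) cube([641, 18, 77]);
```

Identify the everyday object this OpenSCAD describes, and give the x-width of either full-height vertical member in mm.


A picture frame. The border width is 77 mm.

Four thin pieces enclosing a rectangular opening — a picture frame. The two full-height stiles are 694 mm tall; the top rail sits at z = 617 and is 77 mm tall, so the border above the opening is 694 − 617 = 77 mm, matching the stile x-width.


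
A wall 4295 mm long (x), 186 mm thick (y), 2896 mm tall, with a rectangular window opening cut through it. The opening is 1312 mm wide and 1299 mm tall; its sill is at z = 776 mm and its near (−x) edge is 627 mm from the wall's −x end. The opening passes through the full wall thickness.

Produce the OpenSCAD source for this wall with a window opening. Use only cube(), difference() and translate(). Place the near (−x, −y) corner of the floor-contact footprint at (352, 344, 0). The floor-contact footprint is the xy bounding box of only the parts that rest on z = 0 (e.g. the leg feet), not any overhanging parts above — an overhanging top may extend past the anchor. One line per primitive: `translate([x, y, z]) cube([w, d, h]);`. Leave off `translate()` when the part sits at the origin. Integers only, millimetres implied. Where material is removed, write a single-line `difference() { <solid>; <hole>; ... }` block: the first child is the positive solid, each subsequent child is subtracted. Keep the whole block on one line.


difference() { translate([352, 344, 0]) cube([4295, 186, 2896]); translate([979, 344, 776]) cube([1312, 186, 1299]); }


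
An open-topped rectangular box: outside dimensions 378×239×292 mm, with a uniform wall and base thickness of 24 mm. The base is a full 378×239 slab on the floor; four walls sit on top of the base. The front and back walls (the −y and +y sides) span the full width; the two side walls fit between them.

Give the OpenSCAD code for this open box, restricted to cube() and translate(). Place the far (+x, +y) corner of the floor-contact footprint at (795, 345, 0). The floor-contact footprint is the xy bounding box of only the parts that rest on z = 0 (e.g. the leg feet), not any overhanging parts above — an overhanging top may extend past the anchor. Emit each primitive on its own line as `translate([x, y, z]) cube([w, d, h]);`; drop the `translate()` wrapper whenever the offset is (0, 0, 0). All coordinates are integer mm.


translate([417, 106, 0]) cube([378, 239, 24]);
translate([417, 106, 24]) cube([378, 24, 268]);
translate([417, 321, 24]) cube([378, 24, 268]);
translate([417, 130, 24]) cube([24, 191, 268]);
translate([771, 130, 24]) cube([24, 191, 268]);


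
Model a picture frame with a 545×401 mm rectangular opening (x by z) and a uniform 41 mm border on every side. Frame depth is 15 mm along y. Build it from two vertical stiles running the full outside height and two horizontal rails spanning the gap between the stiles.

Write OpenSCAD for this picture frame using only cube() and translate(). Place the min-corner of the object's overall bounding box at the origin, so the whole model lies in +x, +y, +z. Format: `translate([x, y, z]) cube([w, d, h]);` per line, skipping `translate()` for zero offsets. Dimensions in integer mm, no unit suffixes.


cube([41, 15, 483]);
translate([586, 0, 0]) cube([41, 15, 483]);
translate([41, 0, 0]) cube([545, 15, 41]);
translate([41, 0, 442]) cube([545, 15, 41]);


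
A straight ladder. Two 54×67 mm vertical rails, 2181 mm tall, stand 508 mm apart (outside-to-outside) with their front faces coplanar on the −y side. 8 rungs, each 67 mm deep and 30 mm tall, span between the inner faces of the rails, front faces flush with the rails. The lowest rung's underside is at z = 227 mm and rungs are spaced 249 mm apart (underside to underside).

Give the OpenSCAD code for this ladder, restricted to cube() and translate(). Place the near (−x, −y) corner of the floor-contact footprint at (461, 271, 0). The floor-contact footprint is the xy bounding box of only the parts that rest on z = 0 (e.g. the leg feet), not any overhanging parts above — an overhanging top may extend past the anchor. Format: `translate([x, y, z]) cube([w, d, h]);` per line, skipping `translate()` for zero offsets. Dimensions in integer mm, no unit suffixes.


// rung span = 508 - 2*54 = 400
// rung[k] z = 227 + k*249
translate([461, 271, 0]) cube([54, 67, 2181]);
translate([915, 271, 0]) cube([54, 67, 2181]);
translate([515, 271, 227]) cube([400, 67, 30]);
translate([515, 271, 476]) cube([400, 67, 30]);
translate([515, 271, 725]) cube([400, 67, 30]);
translate([515, 271, 974]) cube([400, 67, 30]);
translate([515, 271, 1223]) cube([400, 67, 30]);
translate([515, 271, 1472]) cube([400, 67, 30]);
translate([515, 271, 1721]) cube([400, 67, 30]);
translate([515, 271, 1970]) cube([400, 67, 30]);


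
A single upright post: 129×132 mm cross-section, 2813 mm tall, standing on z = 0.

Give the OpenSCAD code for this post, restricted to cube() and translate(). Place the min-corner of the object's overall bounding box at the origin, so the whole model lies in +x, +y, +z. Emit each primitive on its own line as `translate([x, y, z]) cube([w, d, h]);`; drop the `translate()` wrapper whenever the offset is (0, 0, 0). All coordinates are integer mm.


cube([129, 132, 2813]);


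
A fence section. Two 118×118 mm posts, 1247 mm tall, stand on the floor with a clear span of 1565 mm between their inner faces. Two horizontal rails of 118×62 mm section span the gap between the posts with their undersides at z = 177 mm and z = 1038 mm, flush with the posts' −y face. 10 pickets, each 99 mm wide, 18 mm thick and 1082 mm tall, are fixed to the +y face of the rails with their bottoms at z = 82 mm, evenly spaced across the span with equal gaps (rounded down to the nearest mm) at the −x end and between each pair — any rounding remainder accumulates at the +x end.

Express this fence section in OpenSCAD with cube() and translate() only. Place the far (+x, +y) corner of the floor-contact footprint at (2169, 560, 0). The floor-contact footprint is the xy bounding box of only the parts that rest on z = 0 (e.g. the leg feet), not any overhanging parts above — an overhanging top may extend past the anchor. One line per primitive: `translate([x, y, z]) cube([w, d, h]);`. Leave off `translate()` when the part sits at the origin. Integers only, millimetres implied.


translate([368, 442, 0]) cube([118, 118, 1247]);
translate([2051, 442, 0]) cube([118, 118, 1247]);
translate([486, 442, 177]) cube([1565, 118, 62]);
translate([486, 442, 1038]) cube([1565, 118, 62]);
translate([538, 560, 82]) cube([99, 18, 1082]);
translate([689, 560, 82]) cube([99, 18, 1082]);
translate([840, 560, 82]) cube([99, 18, 1082]);
translate([991, 560, 82]) cube([99, 18, 1082]);
translate([1142, 560, 82]) cube([99, 18, 1082]);
translate([1293, 560, 82]) cube([99, 18, 1082]);
translate([1444, 560, 82]) cube([99, 18, 1082]);
translate([1595, 560, 82]) cube([99, 18, 1082]);
translate([1746, 560, 82]) cube([99, 18, 1082]);
translate([1897, 560, 82]) cube([99, 18, 1082]);


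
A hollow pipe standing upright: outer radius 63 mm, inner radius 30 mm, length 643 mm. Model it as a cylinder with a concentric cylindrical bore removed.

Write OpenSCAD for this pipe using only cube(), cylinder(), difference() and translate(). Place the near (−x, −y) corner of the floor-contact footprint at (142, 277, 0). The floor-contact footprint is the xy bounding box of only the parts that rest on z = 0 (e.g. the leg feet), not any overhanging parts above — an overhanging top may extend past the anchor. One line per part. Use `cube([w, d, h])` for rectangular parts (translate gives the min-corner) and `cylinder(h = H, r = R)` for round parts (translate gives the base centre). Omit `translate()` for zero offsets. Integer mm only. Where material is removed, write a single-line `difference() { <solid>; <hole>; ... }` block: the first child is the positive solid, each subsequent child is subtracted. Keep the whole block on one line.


difference() { translate([205, 340, 0]) cylinder(h = 643, r = 63); translate([205, 340, 0]) cylinder(h = 643, r = 30); }


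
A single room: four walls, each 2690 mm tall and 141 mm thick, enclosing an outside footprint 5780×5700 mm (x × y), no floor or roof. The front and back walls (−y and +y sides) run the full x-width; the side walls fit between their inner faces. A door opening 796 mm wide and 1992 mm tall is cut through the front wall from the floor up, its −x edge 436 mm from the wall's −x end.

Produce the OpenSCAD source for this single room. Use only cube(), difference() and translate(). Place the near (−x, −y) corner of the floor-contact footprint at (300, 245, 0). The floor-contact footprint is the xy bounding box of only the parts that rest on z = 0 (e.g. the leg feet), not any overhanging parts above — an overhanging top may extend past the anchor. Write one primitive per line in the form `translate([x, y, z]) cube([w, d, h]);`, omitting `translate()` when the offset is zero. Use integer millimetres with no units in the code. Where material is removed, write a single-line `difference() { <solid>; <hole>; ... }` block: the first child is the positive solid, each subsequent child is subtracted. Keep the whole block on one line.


difference() { translate([300, 245, 0]) cube([5780, 141, 2690]); translate([736, 245, 0]) cube([796, 141, 1992]); }
translate([300, 5804, 0]) cube([5780, 141, 2690]);
translate([300, 386, 0]) cube([141, 5418, 2690]);
translate([5939, 386, 0]) cube([141, 5418, 2690]);


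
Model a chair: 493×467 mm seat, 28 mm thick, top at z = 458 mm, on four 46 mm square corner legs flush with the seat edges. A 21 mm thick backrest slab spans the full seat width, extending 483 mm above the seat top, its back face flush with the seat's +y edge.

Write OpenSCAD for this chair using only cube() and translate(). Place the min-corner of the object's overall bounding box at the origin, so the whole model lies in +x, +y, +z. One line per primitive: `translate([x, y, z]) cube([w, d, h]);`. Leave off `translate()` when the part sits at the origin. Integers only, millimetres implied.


translate([0, 0, 430]) cube([493, 467, 28]);
cube([46, 46, 430]);
translate([447, 0, 0]) cube([46, 46, 430]);
translate([0, 421, 0]) cube([46, 46, 430]);
translate([447, 421, 0]) cube([46, 46, 430]);
translate([0, 446, 458]) cube([493, 21, 483]);


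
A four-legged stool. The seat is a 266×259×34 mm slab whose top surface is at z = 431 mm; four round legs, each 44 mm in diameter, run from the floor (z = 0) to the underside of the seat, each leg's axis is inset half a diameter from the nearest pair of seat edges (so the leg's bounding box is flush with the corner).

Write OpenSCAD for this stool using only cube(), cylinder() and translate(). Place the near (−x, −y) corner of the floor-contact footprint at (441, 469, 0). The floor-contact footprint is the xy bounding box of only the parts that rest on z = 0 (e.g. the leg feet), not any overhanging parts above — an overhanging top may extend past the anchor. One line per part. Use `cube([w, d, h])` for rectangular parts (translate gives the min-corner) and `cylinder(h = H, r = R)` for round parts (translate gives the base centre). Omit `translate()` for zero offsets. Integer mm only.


translate([441, 469, 397]) cube([266, 259, 34]);
translate([463, 491, 0]) cylinder(h = 397, r = 22);
translate([685, 491, 0]) cylinder(h = 397, r = 22);
translate([463, 706, 0]) cylinder(h = 397, r = 22);
translate([685, 706, 0]) cylinder(h = 397, r = 22);


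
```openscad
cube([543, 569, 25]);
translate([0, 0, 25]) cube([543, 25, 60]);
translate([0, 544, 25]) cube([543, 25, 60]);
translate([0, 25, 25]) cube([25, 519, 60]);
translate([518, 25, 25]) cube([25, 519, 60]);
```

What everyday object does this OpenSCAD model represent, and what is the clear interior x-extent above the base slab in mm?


An open box. The internal width is 493 mm.

A 543×569 base slab with four walls standing on it — an open box. The base is 543 mm wide and the walls are 25 mm thick, so the internal width is 543 − 2 × 25 = 493 mm.


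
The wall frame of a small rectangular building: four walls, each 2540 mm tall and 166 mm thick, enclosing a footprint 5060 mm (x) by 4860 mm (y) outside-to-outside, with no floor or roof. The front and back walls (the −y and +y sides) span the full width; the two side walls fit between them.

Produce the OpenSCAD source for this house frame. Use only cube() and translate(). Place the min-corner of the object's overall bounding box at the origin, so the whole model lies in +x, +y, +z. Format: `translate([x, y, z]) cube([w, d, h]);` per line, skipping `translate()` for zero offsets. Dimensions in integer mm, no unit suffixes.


cube([5060, 166, 2540]);
translate([0, 4694, 0]) cube([5060, 166, 2540]);
translate([0, 166, 0]) cube([166, 4528, 2540]);
translate([4894, 166, 0]) cube([166, 4528, 2540]);


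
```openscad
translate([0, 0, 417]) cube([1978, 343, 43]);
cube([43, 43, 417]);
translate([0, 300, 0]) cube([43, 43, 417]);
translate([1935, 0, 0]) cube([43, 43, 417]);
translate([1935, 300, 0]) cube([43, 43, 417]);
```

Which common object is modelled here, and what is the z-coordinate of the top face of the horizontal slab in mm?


A bench. The seat-top height is 460 mm.

A long slab on four corner posts — a bench. The slab sits at z = 417 with thickness 43, so the top is 417 + 43 = 460 mm.


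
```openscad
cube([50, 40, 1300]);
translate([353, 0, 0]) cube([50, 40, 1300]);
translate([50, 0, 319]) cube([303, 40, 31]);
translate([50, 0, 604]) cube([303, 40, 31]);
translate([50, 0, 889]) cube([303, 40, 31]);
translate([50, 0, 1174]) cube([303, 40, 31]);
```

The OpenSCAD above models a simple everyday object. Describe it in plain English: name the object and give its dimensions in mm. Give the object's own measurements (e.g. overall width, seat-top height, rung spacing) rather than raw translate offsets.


A straight ladder. Two 50×40 mm vertical rails, 1300 mm tall, stand 403 mm apart (outside-to-outside) with their front faces coplanar on the −y side. 4 rungs, each 40 mm deep and 31 mm tall, span between the inner faces of the rails, front faces flush with the rails. The lowest rung's underside is at z = 319 mm and rungs are spaced 285 mm apart (underside to underside).


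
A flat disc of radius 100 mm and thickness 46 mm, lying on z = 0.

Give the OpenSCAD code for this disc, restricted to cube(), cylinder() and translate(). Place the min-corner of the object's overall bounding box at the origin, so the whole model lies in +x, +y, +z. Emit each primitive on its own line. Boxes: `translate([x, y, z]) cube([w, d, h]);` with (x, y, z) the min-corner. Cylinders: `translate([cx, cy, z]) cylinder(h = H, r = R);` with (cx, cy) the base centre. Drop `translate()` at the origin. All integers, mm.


translate([100, 100, 0]) cylinder(h = 46, r = 100);


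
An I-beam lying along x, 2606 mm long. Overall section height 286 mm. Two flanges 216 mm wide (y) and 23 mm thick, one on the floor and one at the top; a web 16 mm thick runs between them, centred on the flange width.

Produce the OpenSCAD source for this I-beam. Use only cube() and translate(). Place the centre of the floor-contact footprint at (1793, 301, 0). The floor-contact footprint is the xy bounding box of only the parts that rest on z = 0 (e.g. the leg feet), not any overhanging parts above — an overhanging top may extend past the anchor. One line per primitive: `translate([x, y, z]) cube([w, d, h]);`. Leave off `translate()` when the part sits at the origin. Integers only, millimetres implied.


translate([490, 193, 0]) cube([2606, 216, 23]);
translate([490, 293, 23]) cube([2606, 16, 240]);
translate([490, 193, 263]) cube([2606, 216, 23]);


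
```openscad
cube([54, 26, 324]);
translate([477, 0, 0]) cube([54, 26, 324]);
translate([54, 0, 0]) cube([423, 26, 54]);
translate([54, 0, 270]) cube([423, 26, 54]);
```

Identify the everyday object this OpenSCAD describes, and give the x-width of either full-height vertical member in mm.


A picture frame. The border width is 54 mm.

Four thin pieces enclosing a rectangular opening — a picture frame. The two full-height stiles are 324 mm tall; the top rail sits at z = 270 and is 54 mm tall, so the border above the opening is 324 − 270 = 54 mm, matching the stile x-width.


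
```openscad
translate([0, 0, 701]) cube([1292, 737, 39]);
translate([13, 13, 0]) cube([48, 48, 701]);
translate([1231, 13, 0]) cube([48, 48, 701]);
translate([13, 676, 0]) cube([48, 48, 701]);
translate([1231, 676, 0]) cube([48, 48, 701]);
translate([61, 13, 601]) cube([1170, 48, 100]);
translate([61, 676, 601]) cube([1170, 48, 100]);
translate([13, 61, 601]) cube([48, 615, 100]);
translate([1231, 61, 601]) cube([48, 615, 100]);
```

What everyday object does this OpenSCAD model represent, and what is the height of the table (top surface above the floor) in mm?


A table. The table height is 740 mm.

A 1292×737×39 slab sits at z = 701 on four 48 mm square posts — a table. The top surface is at 701 + 39 = 740 mm.


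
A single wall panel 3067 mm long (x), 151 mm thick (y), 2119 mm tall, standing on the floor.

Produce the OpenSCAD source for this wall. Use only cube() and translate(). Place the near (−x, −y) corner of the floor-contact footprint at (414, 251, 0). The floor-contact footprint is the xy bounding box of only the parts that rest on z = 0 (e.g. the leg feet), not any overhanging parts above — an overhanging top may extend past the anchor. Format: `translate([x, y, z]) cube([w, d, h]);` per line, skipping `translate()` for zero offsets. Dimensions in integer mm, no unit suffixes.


translate([414, 251, 0]) cube([3067, 151, 2119]);


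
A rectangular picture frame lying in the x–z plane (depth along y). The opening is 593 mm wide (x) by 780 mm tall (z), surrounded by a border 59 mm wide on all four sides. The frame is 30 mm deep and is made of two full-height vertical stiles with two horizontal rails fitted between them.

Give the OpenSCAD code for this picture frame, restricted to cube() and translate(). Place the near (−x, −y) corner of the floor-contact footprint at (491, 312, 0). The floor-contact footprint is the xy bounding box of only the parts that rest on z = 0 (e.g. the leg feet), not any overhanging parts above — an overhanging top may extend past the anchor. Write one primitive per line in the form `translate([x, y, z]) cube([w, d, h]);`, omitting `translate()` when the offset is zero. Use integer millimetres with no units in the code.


translate([491, 312, 0]) cube([59, 30, 898]);
translate([1143, 312, 0]) cube([59, 30, 898]);
translate([550, 312, 0]) cube([593, 30, 59]);
translate([550, 312, 839]) cube([593, 30, 59]);


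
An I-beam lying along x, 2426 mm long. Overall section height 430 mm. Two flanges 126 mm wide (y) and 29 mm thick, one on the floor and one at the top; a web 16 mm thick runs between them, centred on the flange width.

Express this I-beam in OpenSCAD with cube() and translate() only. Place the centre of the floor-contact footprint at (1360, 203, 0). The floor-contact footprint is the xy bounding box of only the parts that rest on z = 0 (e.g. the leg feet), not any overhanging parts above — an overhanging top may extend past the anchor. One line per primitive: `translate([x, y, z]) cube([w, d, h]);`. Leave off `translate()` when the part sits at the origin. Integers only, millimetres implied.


translate([147, 140, 0]) cube([2426, 126, 29]);
translate([147, 195, 29]) cube([2426, 16, 372]);
translate([147, 140, 401]) cube([2426, 126, 29]);


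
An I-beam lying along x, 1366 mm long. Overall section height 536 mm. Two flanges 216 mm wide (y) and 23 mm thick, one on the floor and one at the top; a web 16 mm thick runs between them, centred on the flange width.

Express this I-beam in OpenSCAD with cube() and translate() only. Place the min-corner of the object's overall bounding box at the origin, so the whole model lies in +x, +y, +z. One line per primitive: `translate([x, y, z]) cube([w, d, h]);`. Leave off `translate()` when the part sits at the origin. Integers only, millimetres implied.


cube([1366, 216, 23]);
translate([0, 100, 23]) cube([1366, 16, 490]);
translate([0, 0, 513]) cube([1366, 216, 23]);


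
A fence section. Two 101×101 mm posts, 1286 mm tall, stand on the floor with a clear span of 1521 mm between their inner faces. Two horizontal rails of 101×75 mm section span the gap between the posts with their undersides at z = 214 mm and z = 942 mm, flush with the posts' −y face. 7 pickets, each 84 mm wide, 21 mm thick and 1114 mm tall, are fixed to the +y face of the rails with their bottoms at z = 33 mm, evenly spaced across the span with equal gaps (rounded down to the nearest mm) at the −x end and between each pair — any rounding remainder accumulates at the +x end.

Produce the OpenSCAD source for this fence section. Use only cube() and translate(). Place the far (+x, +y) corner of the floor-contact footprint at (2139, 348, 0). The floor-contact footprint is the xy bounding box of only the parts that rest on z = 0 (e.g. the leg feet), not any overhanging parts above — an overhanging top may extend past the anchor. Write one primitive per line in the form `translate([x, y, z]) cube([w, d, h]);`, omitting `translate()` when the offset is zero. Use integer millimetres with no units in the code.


translate([416, 247, 0]) cube([101, 101, 1286]);
translate([2038, 247, 0]) cube([101, 101, 1286]);
translate([517, 247, 214]) cube([1521, 101, 75]);
translate([517, 247, 942]) cube([1521, 101, 75]);
translate([633, 348, 33]) cube([84, 21, 1114]);
translate([833, 348, 33]) cube([84, 21, 1114]);
translate([1033, 348, 33]) cube([84, 21, 1114]);
translate([1233, 348, 33]) cube([84, 21, 1114]);
translate([1433, 348, 33]) cube([84, 21, 1114]);
translate([1633, 348, 33]) cube([84, 21, 1114]);
translate([1833, 348, 33]) cube([84, 21, 1114]);


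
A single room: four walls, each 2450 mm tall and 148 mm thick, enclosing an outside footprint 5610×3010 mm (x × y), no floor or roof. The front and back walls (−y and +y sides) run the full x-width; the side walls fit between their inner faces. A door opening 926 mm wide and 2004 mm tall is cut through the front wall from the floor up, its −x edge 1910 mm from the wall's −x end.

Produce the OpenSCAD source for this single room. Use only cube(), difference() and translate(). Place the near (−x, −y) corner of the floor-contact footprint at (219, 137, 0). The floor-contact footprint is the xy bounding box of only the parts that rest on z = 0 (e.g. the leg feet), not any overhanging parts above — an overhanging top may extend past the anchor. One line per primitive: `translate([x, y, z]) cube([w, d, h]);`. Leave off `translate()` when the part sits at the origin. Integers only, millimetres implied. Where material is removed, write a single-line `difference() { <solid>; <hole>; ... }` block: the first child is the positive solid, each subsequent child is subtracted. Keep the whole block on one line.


difference() { translate([219, 137, 0]) cube([5610, 148, 2450]); translate([2129, 137, 0]) cube([926, 148, 2004]); }
translate([219, 2999, 0]) cube([5610, 148, 2450]);
translate([219, 285, 0]) cube([148, 2714, 2450]);
translate([5681, 285, 0]) cube([148, 2714, 2450]);


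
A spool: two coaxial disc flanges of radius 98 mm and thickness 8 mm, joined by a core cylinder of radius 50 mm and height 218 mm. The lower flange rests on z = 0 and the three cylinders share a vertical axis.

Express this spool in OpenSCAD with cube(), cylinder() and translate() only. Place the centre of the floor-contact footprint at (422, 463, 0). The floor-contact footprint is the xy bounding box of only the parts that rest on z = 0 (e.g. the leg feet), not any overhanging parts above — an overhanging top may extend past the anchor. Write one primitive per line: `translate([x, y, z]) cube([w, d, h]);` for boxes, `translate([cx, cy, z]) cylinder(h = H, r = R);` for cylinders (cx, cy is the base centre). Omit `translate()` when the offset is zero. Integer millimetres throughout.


translate([422, 463, 0]) cylinder(h = 8, r = 98);
translate([422, 463, 8]) cylinder(h = 218, r = 50);
translate([422, 463, 226]) cylinder(h = 8, r = 98);


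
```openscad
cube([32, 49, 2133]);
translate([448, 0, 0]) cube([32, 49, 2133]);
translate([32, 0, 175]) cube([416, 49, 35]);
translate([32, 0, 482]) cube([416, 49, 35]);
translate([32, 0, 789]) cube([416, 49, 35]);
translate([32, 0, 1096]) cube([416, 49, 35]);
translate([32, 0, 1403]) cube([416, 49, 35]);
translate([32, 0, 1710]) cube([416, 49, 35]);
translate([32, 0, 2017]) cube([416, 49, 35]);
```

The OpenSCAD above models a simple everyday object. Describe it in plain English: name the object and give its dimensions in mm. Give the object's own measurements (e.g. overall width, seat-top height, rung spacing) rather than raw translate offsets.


A straight ladder. Two 32×49 mm vertical rails, 2133 mm tall, stand 480 mm apart (outside-to-outside) with their front faces coplanar on the −y side. 7 rungs, each 49 mm deep and 35 mm tall, span between the inner faces of the rails, front faces flush with the rails. The lowest rung's underside is at z = 175 mm and rungs are spaced 307 mm apart (underside to underside).


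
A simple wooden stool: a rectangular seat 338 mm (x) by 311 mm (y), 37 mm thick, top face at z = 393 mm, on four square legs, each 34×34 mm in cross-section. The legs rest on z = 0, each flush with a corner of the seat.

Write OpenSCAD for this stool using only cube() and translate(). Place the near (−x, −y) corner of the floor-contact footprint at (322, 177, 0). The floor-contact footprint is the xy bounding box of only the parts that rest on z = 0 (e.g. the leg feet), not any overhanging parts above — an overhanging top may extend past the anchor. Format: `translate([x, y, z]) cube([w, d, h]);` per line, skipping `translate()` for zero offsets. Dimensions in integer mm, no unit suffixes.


// leg_h = 393 - 37 = 356
translate([322, 177, 356]) cube([338, 311, 37]);
translate([322, 177, 0]) cube([34, 34, 356]);
translate([626, 177, 0]) cube([34, 34, 356]);
translate([322, 454, 0]) cube([34, 34, 356]);
translate([626, 454, 0]) cube([34, 34, 356]);


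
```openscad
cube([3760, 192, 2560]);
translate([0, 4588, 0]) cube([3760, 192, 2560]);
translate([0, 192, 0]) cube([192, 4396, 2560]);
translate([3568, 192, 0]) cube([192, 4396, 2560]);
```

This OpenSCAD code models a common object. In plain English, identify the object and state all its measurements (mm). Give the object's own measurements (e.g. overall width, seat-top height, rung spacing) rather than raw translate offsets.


The wall frame of a small rectangular building: four walls, each 2560 mm tall and 192 mm thick, enclosing a footprint 3760 mm (x) by 4780 mm (y) outside-to-outside, with no floor or roof. The front and back walls (the −y and +y sides) span the full width; the two side walls fit between them.


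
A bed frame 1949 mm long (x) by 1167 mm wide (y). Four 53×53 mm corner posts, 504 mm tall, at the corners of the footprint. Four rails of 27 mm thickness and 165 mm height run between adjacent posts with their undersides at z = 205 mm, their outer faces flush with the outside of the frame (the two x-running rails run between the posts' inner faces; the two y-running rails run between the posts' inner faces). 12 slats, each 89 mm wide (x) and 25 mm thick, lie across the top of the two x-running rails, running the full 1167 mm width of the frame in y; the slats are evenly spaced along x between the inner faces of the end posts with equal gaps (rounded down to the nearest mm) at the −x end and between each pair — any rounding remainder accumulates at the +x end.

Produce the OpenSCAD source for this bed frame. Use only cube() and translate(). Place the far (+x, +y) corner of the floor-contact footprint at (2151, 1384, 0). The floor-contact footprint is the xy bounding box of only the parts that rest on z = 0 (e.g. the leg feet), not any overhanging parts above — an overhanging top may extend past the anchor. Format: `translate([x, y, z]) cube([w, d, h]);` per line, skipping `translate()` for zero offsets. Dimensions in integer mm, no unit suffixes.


translate([202, 217, 0]) cube([53, 53, 504]);
translate([202, 1331, 0]) cube([53, 53, 504]);
translate([2098, 217, 0]) cube([53, 53, 504]);
translate([2098, 1331, 0]) cube([53, 53, 504]);
translate([255, 217, 205]) cube([1843, 27, 165]);
translate([255, 1357, 205]) cube([1843, 27, 165]);
translate([202, 270, 205]) cube([27, 1061, 165]);
translate([2124, 270, 205]) cube([27, 1061, 165]);
translate([314, 217, 370]) cube([89, 1167, 25]);
translate([462, 217, 370]) cube([89, 1167, 25]);
translate([610, 217, 370]) cube([89, 1167, 25]);
translate([758, 217, 370]) cube([89, 1167, 25]);
translate([906, 217, 370]) cube([89, 1167, 25]);
translate([1054, 217, 370]) cube([89, 1167, 25]);
translate([1202, 217, 370]) cube([89, 1167, 25]);
translate([1350, 217, 370]) cube([89, 1167, 25]);
translate([1498, 217, 370]) cube([89, 1167, 25]);
translate([1646, 217, 370]) cube([89, 1167, 25]);
translate([1794, 217, 370]) cube([89, 1167, 25]);
translate([1942, 217, 370]) cube([89, 1167, 25]);


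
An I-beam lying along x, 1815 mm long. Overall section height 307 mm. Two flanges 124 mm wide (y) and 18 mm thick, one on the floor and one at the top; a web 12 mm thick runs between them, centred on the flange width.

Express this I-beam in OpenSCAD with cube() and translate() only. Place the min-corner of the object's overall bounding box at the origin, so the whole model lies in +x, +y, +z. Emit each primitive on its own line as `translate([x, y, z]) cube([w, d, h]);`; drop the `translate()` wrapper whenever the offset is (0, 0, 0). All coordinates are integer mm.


cube([1815, 124, 18]);
translate([0, 56, 18]) cube([1815, 12, 271]);
translate([0, 0, 289]) cube([1815, 124, 18]);


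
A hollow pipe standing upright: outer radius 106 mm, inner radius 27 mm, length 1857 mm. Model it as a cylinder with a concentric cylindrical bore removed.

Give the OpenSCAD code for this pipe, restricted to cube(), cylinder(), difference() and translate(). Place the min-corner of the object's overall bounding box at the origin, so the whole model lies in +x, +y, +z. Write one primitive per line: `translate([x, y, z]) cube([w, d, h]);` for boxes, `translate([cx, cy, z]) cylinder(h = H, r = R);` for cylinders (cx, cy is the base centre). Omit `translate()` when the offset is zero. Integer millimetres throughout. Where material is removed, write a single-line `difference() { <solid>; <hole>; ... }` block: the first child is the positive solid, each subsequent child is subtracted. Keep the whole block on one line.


difference() { translate([106, 106, 0]) cylinder(h = 1857, r = 106); translate([106, 106, 0]) cylinder(h = 1857, r = 27); }


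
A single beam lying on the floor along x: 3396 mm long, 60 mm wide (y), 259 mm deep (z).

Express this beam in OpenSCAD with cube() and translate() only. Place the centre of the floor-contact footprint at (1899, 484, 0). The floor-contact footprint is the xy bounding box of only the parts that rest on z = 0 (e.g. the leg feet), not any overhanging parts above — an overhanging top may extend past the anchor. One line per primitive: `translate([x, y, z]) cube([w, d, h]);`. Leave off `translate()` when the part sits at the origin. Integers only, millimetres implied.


translate([201, 454, 0]) cube([3396, 60, 259]);


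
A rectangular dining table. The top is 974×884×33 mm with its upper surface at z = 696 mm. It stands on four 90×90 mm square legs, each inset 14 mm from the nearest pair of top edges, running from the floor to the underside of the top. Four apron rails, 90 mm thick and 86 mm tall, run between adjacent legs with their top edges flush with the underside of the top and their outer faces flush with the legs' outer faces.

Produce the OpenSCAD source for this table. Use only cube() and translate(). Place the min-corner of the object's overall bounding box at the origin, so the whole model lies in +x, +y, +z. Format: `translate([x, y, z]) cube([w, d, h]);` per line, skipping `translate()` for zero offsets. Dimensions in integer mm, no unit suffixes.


// leg_h = 696 - 33 = 663
// apron z = 663 - 86 = 577
translate([0, 0, 663]) cube([974, 884, 33]);
translate([14, 14, 0]) cube([90, 90, 663]);
translate([870, 14, 0]) cube([90, 90, 663]);
translate([14, 780, 0]) cube([90, 90, 663]);
translate([870, 780, 0]) cube([90, 90, 663]);
translate([104, 14, 577]) cube([766, 90, 86]);
translate([104, 780, 577]) cube([766, 90, 86]);
translate([14, 104, 577]) cube([90, 676, 86]);
translate([870, 104, 577]) cube([90, 676, 86]);


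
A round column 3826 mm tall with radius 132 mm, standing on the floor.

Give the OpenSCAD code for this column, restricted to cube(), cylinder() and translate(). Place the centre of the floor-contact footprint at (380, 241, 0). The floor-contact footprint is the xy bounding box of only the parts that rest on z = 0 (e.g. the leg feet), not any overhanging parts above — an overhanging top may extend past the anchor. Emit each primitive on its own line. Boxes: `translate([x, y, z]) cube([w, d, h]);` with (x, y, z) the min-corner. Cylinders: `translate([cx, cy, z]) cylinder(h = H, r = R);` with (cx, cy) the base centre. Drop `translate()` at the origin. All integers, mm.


translate([380, 241, 0]) cylinder(h = 3826, r = 132);


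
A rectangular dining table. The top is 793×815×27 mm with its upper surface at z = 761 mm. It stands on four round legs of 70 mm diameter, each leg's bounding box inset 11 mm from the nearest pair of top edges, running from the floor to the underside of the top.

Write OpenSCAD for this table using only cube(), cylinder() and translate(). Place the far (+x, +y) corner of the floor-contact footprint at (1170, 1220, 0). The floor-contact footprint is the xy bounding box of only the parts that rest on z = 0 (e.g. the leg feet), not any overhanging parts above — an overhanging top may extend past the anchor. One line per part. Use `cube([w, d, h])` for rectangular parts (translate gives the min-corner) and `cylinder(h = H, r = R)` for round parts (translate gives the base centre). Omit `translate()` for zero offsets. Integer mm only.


translate([388, 416, 734]) cube([793, 815, 27]);
translate([434, 462, 0]) cylinder(h = 734, r = 35);
translate([1135, 462, 0]) cylinder(h = 734, r = 35);
translate([434, 1185, 0]) cylinder(h = 734, r = 35);
translate([1135, 1185, 0]) cylinder(h = 734, r = 35);


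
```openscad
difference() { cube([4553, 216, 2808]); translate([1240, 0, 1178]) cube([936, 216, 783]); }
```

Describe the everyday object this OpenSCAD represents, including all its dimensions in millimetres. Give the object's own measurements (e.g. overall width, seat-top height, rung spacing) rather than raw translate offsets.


A wall 4553 mm long (x), 216 mm thick (y), 2808 mm tall, with a rectangular window opening cut through it. The opening is 936 mm wide and 783 mm tall; its sill is at z = 1178 mm and its near (−x) edge is 1240 mm from the wall's −x end. The opening passes through the full wall thickness.


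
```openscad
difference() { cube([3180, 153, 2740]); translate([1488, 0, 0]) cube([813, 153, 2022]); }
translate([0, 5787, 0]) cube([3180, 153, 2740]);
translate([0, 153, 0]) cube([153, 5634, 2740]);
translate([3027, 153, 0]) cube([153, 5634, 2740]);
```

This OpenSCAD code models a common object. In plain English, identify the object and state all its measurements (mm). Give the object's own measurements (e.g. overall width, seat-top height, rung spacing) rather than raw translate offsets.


A single room: four walls, each 2740 mm tall and 153 mm thick, enclosing an outside footprint 3180×5940 mm (x × y), no floor or roof. The front and back walls (−y and +y sides) run the full x-width; the side walls fit between their inner faces. A door opening 813 mm wide and 2022 mm tall is cut through the front wall from the floor up, its −x edge 1488 mm from the wall's −x end.


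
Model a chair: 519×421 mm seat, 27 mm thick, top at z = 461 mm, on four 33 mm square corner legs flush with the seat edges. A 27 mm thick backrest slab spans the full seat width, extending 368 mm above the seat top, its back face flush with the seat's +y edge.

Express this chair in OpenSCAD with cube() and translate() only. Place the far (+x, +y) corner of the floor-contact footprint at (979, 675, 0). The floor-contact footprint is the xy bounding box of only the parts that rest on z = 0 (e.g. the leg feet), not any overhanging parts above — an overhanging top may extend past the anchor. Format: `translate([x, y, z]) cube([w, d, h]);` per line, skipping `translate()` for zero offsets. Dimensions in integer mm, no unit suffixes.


translate([460, 254, 434]) cube([519, 421, 27]);
translate([460, 254, 0]) cube([33, 33, 434]);
translate([946, 254, 0]) cube([33, 33, 434]);
translate([460, 642, 0]) cube([33, 33, 434]);
translate([946, 642, 0]) cube([33, 33, 434]);
translate([460, 648, 461]) cube([519, 27, 368]);


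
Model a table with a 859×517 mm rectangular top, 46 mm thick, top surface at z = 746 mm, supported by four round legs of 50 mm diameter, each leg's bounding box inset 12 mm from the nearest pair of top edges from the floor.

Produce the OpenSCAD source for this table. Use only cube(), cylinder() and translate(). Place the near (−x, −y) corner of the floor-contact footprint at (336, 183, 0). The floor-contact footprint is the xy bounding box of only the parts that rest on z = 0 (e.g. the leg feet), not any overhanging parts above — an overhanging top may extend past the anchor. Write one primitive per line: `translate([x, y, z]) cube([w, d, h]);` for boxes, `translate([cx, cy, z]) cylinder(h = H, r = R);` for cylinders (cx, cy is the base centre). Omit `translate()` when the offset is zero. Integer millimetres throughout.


translate([324, 171, 700]) cube([859, 517, 46]);
translate([361, 208, 0]) cylinder(h = 700, r = 25);
translate([1146, 208, 0]) cylinder(h = 700, r = 25);
translate([361, 651, 0]) cylinder(h = 700, r = 25);
translate([1146, 651, 0]) cylinder(h = 700, r = 25);


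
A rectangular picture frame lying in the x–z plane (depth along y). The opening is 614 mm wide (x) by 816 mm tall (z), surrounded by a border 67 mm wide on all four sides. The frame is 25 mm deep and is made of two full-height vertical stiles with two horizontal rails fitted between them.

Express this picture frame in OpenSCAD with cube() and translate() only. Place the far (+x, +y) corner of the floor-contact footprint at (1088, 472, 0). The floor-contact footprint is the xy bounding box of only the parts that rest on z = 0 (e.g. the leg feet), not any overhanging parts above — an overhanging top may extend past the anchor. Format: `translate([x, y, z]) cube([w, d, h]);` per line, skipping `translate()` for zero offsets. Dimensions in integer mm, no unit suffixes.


translate([340, 447, 0]) cube([67, 25, 950]);
translate([1021, 447, 0]) cube([67, 25, 950]);
translate([407, 447, 0]) cube([614, 25, 67]);
translate([407, 447, 883]) cube([614, 25, 67]);


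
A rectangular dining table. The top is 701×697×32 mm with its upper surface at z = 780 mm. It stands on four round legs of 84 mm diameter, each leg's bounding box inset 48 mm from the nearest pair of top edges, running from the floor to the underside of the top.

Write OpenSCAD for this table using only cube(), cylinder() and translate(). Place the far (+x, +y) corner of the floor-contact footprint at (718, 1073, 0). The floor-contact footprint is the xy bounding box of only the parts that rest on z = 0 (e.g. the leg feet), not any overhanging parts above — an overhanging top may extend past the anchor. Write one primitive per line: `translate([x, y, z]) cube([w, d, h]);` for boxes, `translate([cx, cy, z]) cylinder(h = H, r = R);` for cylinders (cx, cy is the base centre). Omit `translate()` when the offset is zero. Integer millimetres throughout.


translate([65, 424, 748]) cube([701, 697, 32]);
translate([155, 514, 0]) cylinder(h = 748, r = 42);
translate([676, 514, 0]) cylinder(h = 748, r = 42);
translate([155, 1031, 0]) cylinder(h = 748, r = 42);
translate([676, 1031, 0]) cylinder(h = 748, r = 42);
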